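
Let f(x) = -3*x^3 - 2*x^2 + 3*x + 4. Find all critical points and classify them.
f'(x) = -9*x^2 - 4*x + 3

Solve f'(x) = 0:
  9*x^2 + 4*x - 3 = 0 has no rational roots; quadratic formula: x = (-4 ± √124)/18.
  ⇒ x = -sqrt(31)/9 - 2/9 ≈ -0.8409, -2/9 + sqrt(31)/9 ≈ 0.3964

f''(x) = -18*x - 4
Second-derivative test at each critical point:
  f''(-0.8409) = 11.1355 > 0 → local minimum
  f''(0.3964) = -11.1355 < 0 → local maximum

Critical points: x = -sqrt(31)/9 - 2/9 ≈ -0.8409 (local minimum); x = -2/9 + sqrt(31)/9 ≈ 0.3964 (local maximum)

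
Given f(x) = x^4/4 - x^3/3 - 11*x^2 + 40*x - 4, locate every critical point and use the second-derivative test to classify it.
f'(x) = x^3 - x^2 - 22*x + 40

Solve f'(x) = 0:
  Factor: x^3 - x^2 - 22*x + 40 = (x - 4)*(x - 2)*(x + 5) = 0.
  ⇒ x = -5, 2, 4

f''(x) = 3*x^2 - 2*x - 22
Second-derivative test at each critical point:
  f''(-5) = 63 > 0 → local minimum
  f''(2) = -14 < 0 → local maximum
  f''(4) = 18 > 0 → local minimum

Critical points: x = -5 (local minimum); x = 2 (local maximum); x = 4 (local minimum)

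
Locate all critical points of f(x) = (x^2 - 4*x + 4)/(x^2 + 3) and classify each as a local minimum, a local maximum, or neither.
f'(x) = 2*(2*x^2 - x - 6)/(x^4 + 6*x^2 + 9)

Solve f'(x) = 0:
  f'(x) = 2*(x - 2)*(2*x + 3)/(x^2 + 3)^2; the denominator is positive wherever f is defined, so f'(x) = 0 ⇔ 4*x^2 - 2*x - 12 = 0.
  Factor: 4*x^2 - 2*x - 12 = 2*(x - 2)*(2*x + 3) = 0.
  ⇒ x = -3/2, 2

f''(x) = 2*(-4*x^3 + 3*x^2 + 36*x - 3)/(x^6 + 9*x^4 + 27*x^2 + 27)
Second-derivative test at each critical point:
  f''(-3/2) = -32/63 < 0 → local maximum
  f''(2) = 2/7 > 0 → local minimum

Critical points: x = -3/2 (local maximum); x = 2 (local minimum)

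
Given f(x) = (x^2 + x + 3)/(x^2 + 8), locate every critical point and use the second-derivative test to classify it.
f'(x) = (-x^2 + 10*x + 8)/(x^4 + 16*x^2 + 64)

Solve f'(x) = 0:
  f'(x) = -(x^2 - 10*x - 8)/(x^2 + 8)^2; the denominator is positive wherever f is defined, so f'(x) = 0 ⇔ -x^2 + 10*x + 8 = 0.
  x^2 - 10*x - 8 = 0 has no rational roots; quadratic formula: x = (10 ± √132)/2.
  ⇒ x = 5 - sqrt(33) ≈ -0.7446, 5 + sqrt(33) ≈ 10.7446

f''(x) = 2*(x^3 - 15*x^2 - 24*x + 40)/(x^6 + 24*x^4 + 192*x^2 + 512)
Second-derivative test at each critical point:
  f''(-0.7446) = 0.1570 > 0 → local minimum
  f''(10.7446) = -0.0008 < 0 → local maximum

Critical points: x = 5 - sqrt(33) ≈ -0.7446 (local minimum); x = 5 + sqrt(33) ≈ 10.7446 (local maximum)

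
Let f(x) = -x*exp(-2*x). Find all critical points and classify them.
f'(x) = (2*x - 1)*exp(-2*x)

Solve f'(x) = 0:
  f'(x) = (2*x - 1)·exp(-2*x) and exp(-2*x) > 0 for every x, so f'(x) = 0 ⇔ 2*x - 1 = 0.
  2*x - 1 = 0.
  ⇒ x = 1/2

f''(x) = 4*(1 - x)*exp(-2*x)
Second-derivative test at each critical point:
  f''(1/2) = 0.7358 > 0 → local minimum

Critical points: x = 1/2 (local minimum)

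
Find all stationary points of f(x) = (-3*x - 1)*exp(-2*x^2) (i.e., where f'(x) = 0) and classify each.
f'(x) = (4*x*(3*x + 1) - 3)*exp(-2*x^2)

Solve f'(x) = 0:
  f'(x) = (12*x^2 + 4*x - 3)·exp(-2*x^2) and exp(-2*x^2) > 0 for every x, so f'(x) = 0 ⇔ 12*x^2 + 4*x - 3 = 0.
  12*x^2 + 4*x - 3 = 0 has no rational roots; quadratic formula: x = (-4 ± √160)/24.
  ⇒ x = -sqrt(10)/6 - 1/6 ≈ -0.6937, -1/6 + sqrt(10)/6 ≈ 0.3604

f''(x) = 4*(-12*x^3 - 4*x^2 + 9*x + 1)*exp(-2*x^2)
Second-derivative test at each critical point:
  f''(-0.6937) = -4.8313 < 0 → local maximum
  f''(0.3604) = 9.7556 > 0 → local minimum

Critical points: x = -sqrt(10)/6 - 1/6 ≈ -0.6937 (local maximum); x = -1/6 + sqrt(10)/6 ≈ 0.3604 (local minimum)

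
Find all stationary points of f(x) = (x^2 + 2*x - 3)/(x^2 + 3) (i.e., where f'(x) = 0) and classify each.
f'(x) = 2*(-x^2 + 6*x + 3)/(x^4 + 6*x^2 + 9)

Solve f'(x) = 0:
  f'(x) = -2*(x^2 - 6*x - 3)/(x^2 + 3)^2; the denominator is positive wherever f is defined, so f'(x) = 0 ⇔ -2*x^2 + 12*x + 6 = 0.
  Factor: -2*x^2 + 12*x + 6 = -2*(x^2 - 6*x - 3); x^2 - 6*x - 3 = 0 has no rational roots; quadratic formula: x = (6 ± √48)/2.
  ⇒ x = 3 - 2*sqrt(3) ≈ -0.4641, 3 + 2*sqrt(3) ≈ 6.4641

f''(x) = 4*(x^3 - 9*x^2 - 9*x + 9)/(x^6 + 9*x^4 + 27*x^2 + 27)
Second-derivative test at each critical point:
  f''(-0.4641) = 1.3402 > 0 → local minimum
  f''(6.4641) = -0.0069 < 0 → local maximum

Critical points: x = 3 - 2*sqrt(3) ≈ -0.4641 (local minimum); x = 3 + 2*sqrt(3) ≈ 6.4641 (local maximum)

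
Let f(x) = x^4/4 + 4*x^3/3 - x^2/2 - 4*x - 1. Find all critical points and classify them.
f'(x) = x^3 + 4*x^2 - x - 4

Solve f'(x) = 0:
  Factor: x^3 + 4*x^2 - x - 4 = (x - 1)*(x + 1)*(x + 4) = 0.
  ⇒ x = -4, -1, 1

f''(x) = 3*x^2 + 8*x - 1
Second-derivative test at each critical point:
  f''(-4) = 15 > 0 → local minimum
  f''(-1) = -6 < 0 → local maximum
  f''(1) = 10 > 0 → local minimum

Critical points: x = -4 (local minimum); x = -1 (local maximum); x = 1 (local minimum)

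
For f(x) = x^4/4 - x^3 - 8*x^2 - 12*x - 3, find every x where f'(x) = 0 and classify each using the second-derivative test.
f'(x) = x^3 - 3*x^2 - 16*x - 12

Solve f'(x) = 0:
  Factor: x^3 - 3*x^2 - 16*x - 12 = (x - 6)*(x + 1)*(x + 2) = 0.
  ⇒ x = -2, -1, 6

f''(x) = 3*x^2 - 6*x - 16
Second-derivative test at each critical point:
  f''(-2) = 8 > 0 → local minimum
  f''(-1) = -7 < 0 → local maximum
  f''(6) = 56 > 0 → local minimum

Critical points: x = -2 (local minimum); x = -1 (local maximum); x = 6 (local minimum)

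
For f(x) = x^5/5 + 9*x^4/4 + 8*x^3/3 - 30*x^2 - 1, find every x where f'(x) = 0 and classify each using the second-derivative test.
f'(x) = x*(x^3 + 9*x^2 + 8*x - 60)

Solve f'(x) = 0:
  Factor: x^4 + 9*x^3 + 8*x^2 - 60*x = x*(x - 2)*(x + 5)*(x + 6) = 0.
  ⇒ x = -6, -5, 0, 2

f''(x) = 4*x^3 + 27*x^2 + 16*x - 60
Second-derivative test at each critical point:
  f''(-6) = -48 < 0 → local maximum
  f''(-5) = 35 > 0 → local minimum
  f''(0) = -60 < 0 → local maximum
  f''(2) = 112 > 0 → local minimum

Critical points: x = -6 (local maximum); x = -5 (local minimum); x = 0 (local maximum); x = 2 (local minimum)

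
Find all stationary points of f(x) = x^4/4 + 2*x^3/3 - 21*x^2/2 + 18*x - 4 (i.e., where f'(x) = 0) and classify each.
f'(x) = x^3 + 2*x^2 - 21*x + 18

Solve f'(x) = 0:
  Factor: x^3 + 2*x^2 - 21*x + 18 = (x - 3)*(x - 1)*(x + 6) = 0.
  ⇒ x = -6, 1, 3

f''(x) = 3*x^2 + 4*x - 21
Second-derivative test at each critical point:
  f''(-6) = 63 > 0 → local minimum
  f''(1) = -14 < 0 → local maximum
  f''(3) = 18 > 0 → local minimum

Critical points: x = -6 (local minimum); x = 1 (local maximum); x = 3 (local minimum)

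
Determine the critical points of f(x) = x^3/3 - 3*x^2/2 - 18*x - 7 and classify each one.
f'(x) = x^2 - 3*x - 18

Solve f'(x) = 0:
  Factor: x^2 - 3*x - 18 = (x - 6)*(x + 3) = 0.
  ⇒ x = -3, 6

f''(x) = 2*x - 3
Second-derivative test at each critical point:
  f''(-3) = -9 < 0 → local maximum
  f''(6) = 9 > 0 → local minimum

Critical points: x = -3 (local maximum); x = 6 (local minimum)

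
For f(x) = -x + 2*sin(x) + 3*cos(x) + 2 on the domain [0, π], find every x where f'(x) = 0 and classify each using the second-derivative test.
f'(x) = -3*sin(x) + 2*cos(x) - 1

Solve f'(x) = 0 on [0, π]:
  f'(x) = 0 ⇔ -3*sin(x) + 2*cos(x) = 1. Write the left side as R·cos(x + φ) with R = √(2² + 3²) = sqrt(13), cos φ = 2*sqrt(13)/13, sin φ = 3*sqrt(13)/13; then cos(x + φ) = sqrt(13)/13. Solve for x and keep the solutions lying in [0, π].
  ⇒ x = atan((-3 + 4*sqrt(3))/(2 + 6*sqrt(3))) ≈ 0.3070

f''(x) = -2*sin(x) - 3*cos(x)
Second-derivative test at each critical point:
  f''(0.3070) = -3.4641 < 0 → local maximum

Critical points: x = atan((-3 + 4*sqrt(3))/(2 + 6*sqrt(3))) ≈ 0.3070 (local maximum)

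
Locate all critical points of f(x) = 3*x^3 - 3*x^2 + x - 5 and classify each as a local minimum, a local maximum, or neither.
f'(x) = 9*x^2 - 6*x + 1

Solve f'(x) = 0:
  Factor: 9*x^2 - 6*x + 1 = (3*x - 1)^2 = 0.
  ⇒ x = 1/3

f''(x) = 18*x - 6
Second-derivative test at each critical point:
  f''(1/3) = 0, so the second-derivative test is inconclusive; use the first-derivative test: f'(1/12) = 0.5625, f'(7/12) = 0.5625 — f' is positive on both sides (no sign change) → neither a local maximum nor a local minimum

Critical points: x = 1/3 (neither)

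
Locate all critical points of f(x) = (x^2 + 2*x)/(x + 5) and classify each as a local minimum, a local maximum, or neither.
f'(x) = (x^2 + 10*x + 10)/(x^2 + 10*x + 25)

Solve f'(x) = 0:
  f'(x) = (x^2 + 10*x + 10)/(x + 5)^2; the denominator is positive wherever f is defined, so f'(x) = 0 ⇔ x^2 + 10*x + 10 = 0.
  x^2 + 10*x + 10 = 0 has no rational roots; quadratic formula: x = (-10 ± √60)/2.
  ⇒ x = -5 - sqrt(15) ≈ -8.8730, -5 + sqrt(15) ≈ -1.1270

f''(x) = 30/(x^3 + 15*x^2 + 75*x + 125)
Second-derivative test at each critical point:
  f''(-8.8730) = -0.5164 < 0 → local maximum
  f''(-1.1270) = 0.5164 > 0 → local minimum

Critical points: x = -5 - sqrt(15) ≈ -8.8730 (local maximum); x = -5 + sqrt(15) ≈ -1.1270 (local minimum)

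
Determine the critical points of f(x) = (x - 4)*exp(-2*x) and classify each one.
f'(x) = (9 - 2*x)*exp(-2*x)

Solve f'(x) = 0:
  f'(x) = (9 - 2*x)·exp(-2*x) and exp(-2*x) > 0 for every x, so f'(x) = 0 ⇔ 9 - 2*x = 0.
  9 - 2*x = 0.
  ⇒ x = 9/2

f''(x) = 4*(x - 5)*exp(-2*x)
Second-derivative test at each critical point:
  f''(9/2) = -2.468e-04 < 0 → local maximum

Critical points: x = 9/2 (local maximum)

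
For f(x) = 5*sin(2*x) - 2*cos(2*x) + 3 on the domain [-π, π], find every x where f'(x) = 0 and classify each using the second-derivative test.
f'(x) = 4*sin(2*x) + 10*cos(2*x)

Solve f'(x) = 0 on [-π, π]:
  f'(x) = 0 ⇔ 5*cos(2*x) = -2*sin(2*x) ⇔ tan(2*x) = -5/2, i.e. 2*x = arctan(-5/2) + nπ; keep the solutions lying in [-π, π].
  ⇒ x = -pi/2 - atan(5/2)/2 ≈ -2.1659, -atan(5/2)/2 ≈ -0.5951, -atan(5/2)/2 + pi/2 ≈ 0.9757, pi - atan(5/2)/2 ≈ 2.5464

f''(x) = -20*sin(2*x) + 8*cos(2*x)
Second-derivative test at each critical point:
  f''(-2.1659) = -21.5407 < 0 → local maximum
  f''(-0.5951) = 21.5407 > 0 → local minimum
  f''(0.9757) = -21.5407 < 0 → local maximum
  f''(2.5464) = 21.5407 > 0 → local minimum

Critical points: x = -pi/2 - atan(5/2)/2 ≈ -2.1659 (local maximum); x = -atan(5/2)/2 ≈ -0.5951 (local minimum); x = -atan(5/2)/2 + pi/2 ≈ 0.9757 (local maximum); x = pi - atan(5/2)/2 ≈ 2.5464 (local minimum)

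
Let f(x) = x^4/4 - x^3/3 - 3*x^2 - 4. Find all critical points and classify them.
f'(x) = x*(x^2 - x - 6)

Solve f'(x) = 0:
  Factor: x^3 - x^2 - 6*x = x*(x - 3)*(x + 2) = 0.
  ⇒ x = -2, 0, 3

f''(x) = 3*x^2 - 2*x - 6
Second-derivative test at each critical point:
  f''(-2) = 10 > 0 → local minimum
  f''(0) = -6 < 0 → local maximum
  f''(3) = 15 > 0 → local minimum

Critical points: x = -2 (local minimum); x = 0 (local maximum); x = 3 (local minimum)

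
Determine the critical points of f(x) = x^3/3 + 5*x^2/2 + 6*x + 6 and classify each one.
f'(x) = x^2 + 5*x + 6

Solve f'(x) = 0:
  Factor: x^2 + 5*x + 6 = (x + 2)*(x + 3) = 0.
  ⇒ x = -3, -2

f''(x) = 2*x + 5
Second-derivative test at each critical point:
  f''(-3) = -1 < 0 → local maximum
  f''(-2) = 1 > 0 → local minimum

Critical points: x = -3 (local maximum); x = -2 (local minimum)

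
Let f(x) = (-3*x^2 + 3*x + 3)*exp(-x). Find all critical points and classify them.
f'(x) = 3*x*(x - 3)*exp(-x)

Solve f'(x) = 0:
  f'(x) = (3*x^2 - 9*x)·exp(-x) and exp(-x) > 0 for every x, so f'(x) = 0 ⇔ 3*x^2 - 9*x = 0.
  Factor: 3*x^2 - 9*x = 3*x*(x - 3) = 0.
  ⇒ x = 0, 3

f''(x) = 3*(-x^2 + 5*x - 3)*exp(-x)
Second-derivative test at each critical point:
  f''(0) = -9 < 0 → local maximum
  f''(3) = 0.4481 > 0 → local minimum

Critical points: x = 0 (local maximum); x = 3 (local minimum)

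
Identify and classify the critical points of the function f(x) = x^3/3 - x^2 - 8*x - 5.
f'(x) = x^2 - 2*x - 8

Solve f'(x) = 0:
  Factor: x^2 - 2*x - 8 = (x - 4)*(x + 2) = 0.
  ⇒ x = -2, 4

f''(x) = 2*x - 2
Second-derivative test at each critical point:
  f''(-2) = -6 < 0 → local maximum
  f''(4) = 6 > 0 → local minimum

Critical points: x = -2 (local maximum); x = 4 (local minimum)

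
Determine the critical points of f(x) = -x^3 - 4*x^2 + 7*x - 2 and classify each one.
f'(x) = -3*x^2 - 8*x + 7

Solve f'(x) = 0:
  3*x^2 + 8*x - 7 = 0 has no rational roots; quadratic formula: x = (-8 ± √148)/6.
  ⇒ x = -sqrt(37)/3 - 4/3 ≈ -3.3609, -4/3 + sqrt(37)/3 ≈ 0.6943

f''(x) = -6*x - 8
Second-derivative test at each critical point:
  f''(-3.3609) = 12.1655 > 0 → local minimum
  f''(0.6943) = -12.1655 < 0 → local maximum

Critical points: x = -sqrt(37)/3 - 4/3 ≈ -3.3609 (local minimum); x = -4/3 + sqrt(37)/3 ≈ 0.6943 (local maximum)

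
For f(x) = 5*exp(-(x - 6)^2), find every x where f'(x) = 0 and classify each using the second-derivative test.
f'(x) = 10*(6 - x)*exp(-(x - 6)^2)

Solve f'(x) = 0:
  f'(x) = (60 - 10*x)·exp(-(x - 6)^2) and exp(-(x - 6)^2) > 0 for every x, so f'(x) = 0 ⇔ 60 - 10*x = 0.
  Factor: 60 - 10*x = -10*(x - 6) = 0.
  ⇒ x = 6

f''(x) = 10*(2*(x - 6)^2 - 1)*exp(-(x - 6)^2)
Second-derivative test at each critical point:
  f''(6) = -10 < 0 → local maximum

Critical points: x = 6 (local maximum)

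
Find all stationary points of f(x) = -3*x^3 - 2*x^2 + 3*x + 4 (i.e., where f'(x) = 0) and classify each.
f'(x) = -9*x^2 - 4*x + 3

Solve f'(x) = 0:
  9*x^2 + 4*x - 3 = 0 has no rational roots; quadratic formula: x = (-4 ± √124)/18.
  ⇒ x = -sqrt(31)/9 - 2/9 ≈ -0.8409, -2/9 + sqrt(31)/9 ≈ 0.3964

f''(x) = -18*x - 4
Second-derivative test at each critical point:
  f''(-0.8409) = 11.1355 > 0 → local minimum
  f''(0.3964) = -11.1355 < 0 → local maximum

Critical points: x = -sqrt(31)/9 - 2/9 ≈ -0.8409 (local minimum); x = -2/9 + sqrt(31)/9 ≈ 0.3964 (local maximum)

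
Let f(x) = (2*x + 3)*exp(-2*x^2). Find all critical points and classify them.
f'(x) = 2*(-2*x*(2*x + 3) + 1)*exp(-2*x^2)

Solve f'(x) = 0:
  f'(x) = (-8*x^2 - 12*x + 2)·exp(-2*x^2) and exp(-2*x^2) > 0 for every x, so f'(x) = 0 ⇔ -8*x^2 - 12*x + 2 = 0.
  Factor: -8*x^2 - 12*x + 2 = -2*(4*x^2 + 6*x - 1); 4*x^2 + 6*x - 1 = 0 has no rational roots; quadratic formula: x = (-6 ± √52)/8.
  ⇒ x = -sqrt(13)/4 - 3/4 ≈ -1.6514, -3/4 + sqrt(13)/4 ≈ 0.1514

f''(x) = 4*(4*x^2*(2*x + 3) - 6*x - 3)*exp(-2*x^2)
Second-derivative test at each critical point:
  f''(-1.6514) = 0.0617 > 0 → local minimum
  f''(0.1514) = -13.7761 < 0 → local maximum

Critical points: x = -sqrt(13)/4 - 3/4 ≈ -1.6514 (local minimum); x = -3/4 + sqrt(13)/4 ≈ 0.1514 (local maximum)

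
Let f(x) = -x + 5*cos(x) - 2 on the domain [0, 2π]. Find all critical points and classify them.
f'(x) = -5*sin(x) - 1

Solve f'(x) = 0 on [0, 2π]:
  f'(x) = 0 ⇔ sin(x) = -1/5, i.e. x = arcsin(-1/5) + 2nπ or x = π − arcsin(-1/5) + 2nπ; keep the solutions lying in [0, 2π].
  ⇒ x = asin(1/5) + pi ≈ 3.3430, -asin(1/5) + 2*pi ≈ 6.0818

f''(x) = -5*cos(x)
Second-derivative test at each critical point:
  f''(3.3430) = 4.8990 > 0 → local minimum
  f''(6.0818) = -4.8990 < 0 → local maximum

Critical points: x = asin(1/5) + pi ≈ 3.3430 (local minimum); x = -asin(1/5) + 2*pi ≈ 6.0818 (local maximum)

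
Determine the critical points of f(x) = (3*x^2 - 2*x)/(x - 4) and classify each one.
f'(x) = (3*x^2 - 24*x + 8)/(x^2 - 8*x + 16)

Solve f'(x) = 0:
  f'(x) = (3*x^2 - 24*x + 8)/(x - 4)^2; the denominator is positive wherever f is defined, so f'(x) = 0 ⇔ 3*x^2 - 24*x + 8 = 0.
  3*x^2 - 24*x + 8 = 0 has no rational roots; quadratic formula: x = (24 ± √480)/6.
  ⇒ x = 4 - 2*sqrt(30)/3 ≈ 0.3485, 2*sqrt(30)/3 + 4 ≈ 7.6515

f''(x) = 80/(x^3 - 12*x^2 + 48*x - 64)
Second-derivative test at each critical point:
  f''(0.3485) = -1.6432 < 0 → local maximum
  f''(7.6515) = 1.6432 > 0 → local minimum

Critical points: x = 4 - 2*sqrt(30)/3 ≈ 0.3485 (local maximum); x = 2*sqrt(30)/3 + 4 ≈ 7.6515 (local minimum)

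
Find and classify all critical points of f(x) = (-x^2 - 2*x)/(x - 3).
f'(x) = (-x^2 + 6*x + 6)/(x^2 - 6*x + 9)

Solve f'(x) = 0:
  f'(x) = -(x^2 - 6*x - 6)/(x - 3)^2; the denominator is positive wherever f is defined, so f'(x) = 0 ⇔ -x^2 + 6*x + 6 = 0.
  x^2 - 6*x - 6 = 0 has no rational roots; quadratic formula: x = (6 ± √60)/2.
  ⇒ x = 3 - sqrt(15) ≈ -0.8730, 3 + sqrt(15) ≈ 6.8730

f''(x) = -30/(x^3 - 9*x^2 + 27*x - 27)
Second-derivative test at each critical point:
  f''(-0.8730) = 0.5164 > 0 → local minimum
  f''(6.8730) = -0.5164 < 0 → local maximum

Critical points: x = 3 - sqrt(15) ≈ -0.8730 (local minimum); x = 3 + sqrt(15) ≈ 6.8730 (local maximum)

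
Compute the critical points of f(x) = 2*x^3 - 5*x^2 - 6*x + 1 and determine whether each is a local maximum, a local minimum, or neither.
f'(x) = 6*x^2 - 10*x - 6

Solve f'(x) = 0:
  Factor: 6*x^2 - 10*x - 6 = 2*(3*x^2 - 5*x - 3); 3*x^2 - 5*x - 3 = 0 has no rational roots; quadratic formula: x = (5 ± √61)/6.
  ⇒ x = 5/6 - sqrt(61)/6 ≈ -0.4684, 5/6 + sqrt(61)/6 ≈ 2.1350

f''(x) = 12*x - 10
Second-derivative test at each critical point:
  f''(-0.4684) = -15.6205 < 0 → local maximum
  f''(2.1350) = 15.6205 > 0 → local minimum

Critical points: x = 5/6 - sqrt(61)/6 ≈ -0.4684 (local maximum); x = 5/6 + sqrt(61)/6 ≈ 2.1350 (local minimum)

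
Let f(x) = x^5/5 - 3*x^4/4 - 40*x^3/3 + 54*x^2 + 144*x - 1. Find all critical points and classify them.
f'(x) = x^4 - 3*x^3 - 40*x^2 + 108*x + 144

Solve f'(x) = 0:
  Factor: x^4 - 3*x^3 - 40*x^2 + 108*x + 144 = (x - 6)*(x - 4)*(x + 1)*(x + 6) = 0.
  ⇒ x = -6, -1, 4, 6

f''(x) = 4*x^3 - 9*x^2 - 80*x + 108
Second-derivative test at each critical point:
  f''(-6) = -600 < 0 → local maximum
  f''(-1) = 175 > 0 → local minimum
  f''(4) = -100 < 0 → local maximum
  f''(6) = 168 > 0 → local minimum

Critical points: x = -6 (local maximum); x = -1 (local minimum); x = 4 (local maximum); x = 6 (local minimum)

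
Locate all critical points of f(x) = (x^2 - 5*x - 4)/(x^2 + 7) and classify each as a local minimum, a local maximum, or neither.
f'(x) = (5*x^2 + 22*x - 35)/(x^4 + 14*x^2 + 49)

Solve f'(x) = 0:
  f'(x) = (5*x^2 + 22*x - 35)/(x^2 + 7)^2; the denominator is positive wherever f is defined, so f'(x) = 0 ⇔ 5*x^2 + 22*x - 35 = 0.
  5*x^2 + 22*x - 35 = 0 has no rational roots; quadratic formula: x = (-22 ± √1184)/10.
  ⇒ x = -2*sqrt(74)/5 - 11/5 ≈ -5.6409, -11/5 + 2*sqrt(74)/5 ≈ 1.2409

f''(x) = 2*(-5*x^3 - 33*x^2 + 105*x + 77)/(x^6 + 21*x^4 + 147*x^2 + 343)
Second-derivative test at each critical point:
  f''(-5.6409) = -0.0228 < 0 → local maximum
  f''(1.2409) = 0.4718 > 0 → local minimum

Critical points: x = -2*sqrt(74)/5 - 11/5 ≈ -5.6409 (local maximum); x = -11/5 + 2*sqrt(74)/5 ≈ 1.2409 (local minimum)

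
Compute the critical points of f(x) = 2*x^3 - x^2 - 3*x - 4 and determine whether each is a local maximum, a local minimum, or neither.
f'(x) = 6*x^2 - 2*x - 3

Solve f'(x) = 0:
  6*x^2 - 2*x - 3 = 0 has no rational roots; quadratic formula: x = (2 ± √76)/12.
  ⇒ x = 1/6 - sqrt(19)/6 ≈ -0.5598, 1/6 + sqrt(19)/6 ≈ 0.8931

f''(x) = 12*x - 2
Second-derivative test at each critical point:
  f''(-0.5598) = -8.7178 < 0 → local maximum
  f''(0.8931) = 8.7178 > 0 → local minimum

Critical points: x = 1/6 - sqrt(19)/6 ≈ -0.5598 (local maximum); x = 1/6 + sqrt(19)/6 ≈ 0.8931 (local minimum)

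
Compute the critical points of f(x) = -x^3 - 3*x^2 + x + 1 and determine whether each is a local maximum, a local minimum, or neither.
f'(x) = -3*x^2 - 6*x + 1

Solve f'(x) = 0:
  3*x^2 + 6*x - 1 = 0 has no rational roots; quadratic formula: x = (-6 ± √48)/6.
  ⇒ x = -2*sqrt(3)/3 - 1 ≈ -2.1547, -1 + 2*sqrt(3)/3 ≈ 0.1547

f''(x) = -6*x - 6
Second-derivative test at each critical point:
  f''(-2.1547) = 6.9282 > 0 → local minimum
  f''(0.1547) = -6.9282 < 0 → local maximum

Critical points: x = -2*sqrt(3)/3 - 1 ≈ -2.1547 (local minimum); x = -1 + 2*sqrt(3)/3 ≈ 0.1547 (local maximum)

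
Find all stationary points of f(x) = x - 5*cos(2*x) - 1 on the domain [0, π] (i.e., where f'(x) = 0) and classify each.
f'(x) = 10*sin(2*x) + 1

Solve f'(x) = 0 on [0, π]:
  f'(x) = 0 ⇔ sin(2*x) = -1/10, i.e. 2*x = arcsin(-1/10) + 2nπ or 2*x = π − arcsin(-1/10) + 2nπ; keep the solutions lying in [0, π].
  ⇒ x = asin(1/10)/2 + pi/2 ≈ 1.6209, pi - asin(1/10)/2 ≈ 3.0915

f''(x) = 20*cos(2*x)
Second-derivative test at each critical point:
  f''(1.6209) = -19.8997 < 0 → local maximum
  f''(3.0915) = 19.8997 > 0 → local minimum

Critical points: x = asin(1/10)/2 + pi/2 ≈ 1.6209 (local maximum); x = pi - asin(1/10)/2 ≈ 3.0915 (local minimum)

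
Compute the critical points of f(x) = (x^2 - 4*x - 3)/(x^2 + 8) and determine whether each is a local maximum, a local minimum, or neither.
f'(x) = 2*(2*x^2 + 11*x - 16)/(x^4 + 16*x^2 + 64)

Solve f'(x) = 0:
  f'(x) = 2*(2*x^2 + 11*x - 16)/(x^2 + 8)^2; the denominator is positive wherever f is defined, so f'(x) = 0 ⇔ 4*x^2 + 22*x - 32 = 0.
  Factor: 4*x^2 + 22*x - 32 = 2*(2*x^2 + 11*x - 16); 2*x^2 + 11*x - 16 = 0 has no rational roots; quadratic formula: x = (-11 ± √249)/4.
  ⇒ x = -sqrt(249)/4 - 11/4 ≈ -6.6949, -11/4 + sqrt(249)/4 ≈ 1.1949

f''(x) = 2*(-4*x^3 - 33*x^2 + 96*x + 88)/(x^6 + 24*x^4 + 192*x^2 + 512)
Second-derivative test at each critical point:
  f''(-6.6949) = -0.0113 < 0 → local maximum
  f''(1.1949) = 0.3551 > 0 → local minimum

Critical points: x = -sqrt(249)/4 - 11/4 ≈ -6.6949 (local maximum); x = -11/4 + sqrt(249)/4 ≈ 1.1949 (local minimum)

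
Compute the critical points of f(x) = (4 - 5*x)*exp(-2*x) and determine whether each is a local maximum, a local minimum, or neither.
f'(x) = (10*x - 13)*exp(-2*x)

Solve f'(x) = 0:
  f'(x) = (10*x - 13)·exp(-2*x) and exp(-2*x) > 0 for every x, so f'(x) = 0 ⇔ 10*x - 13 = 0.
  10*x - 13 = 0.
  ⇒ x = 13/10

f''(x) = 4*(9 - 5*x)*exp(-2*x)
Second-derivative test at each critical point:
  f''(13/10) = 0.7427 > 0 → local minimum

Critical points: x = 13/10 (local minimum)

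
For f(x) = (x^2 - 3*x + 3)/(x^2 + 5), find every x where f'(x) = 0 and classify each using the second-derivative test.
f'(x) = (3*x^2 + 4*x - 15)/(x^4 + 10*x^2 + 25)

Solve f'(x) = 0:
  f'(x) = (x + 3)*(3*x - 5)/(x^2 + 5)^2; the denominator is positive wherever f is defined, so f'(x) = 0 ⇔ 3*x^2 + 4*x - 15 = 0.
  Factor: 3*x^2 + 4*x - 15 = (x + 3)*(3*x - 5) = 0.
  ⇒ x = -3, 5/3

f''(x) = 2*(-3*x^3 - 6*x^2 + 45*x + 10)/(x^6 + 15*x^4 + 75*x^2 + 125)
Second-derivative test at each critical point:
  f''(-3) = -1/14 < 0 → local maximum
  f''(5/3) = 81/350 > 0 → local minimum

Critical points: x = -3 (local maximum); x = 5/3 (local minimum)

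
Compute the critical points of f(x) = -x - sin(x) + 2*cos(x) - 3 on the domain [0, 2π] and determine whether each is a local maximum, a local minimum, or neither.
f'(x) = -2*sin(x) - cos(x) - 1

Solve f'(x) = 0 on [0, 2π]:
  f'(x) = 0 ⇔ -2*sin(x) - cos(x) = 1. Write the left side as R·cos(x + φ) with R = √((-1)² + 2²) = sqrt(5), cos φ = -sqrt(5)/5, sin φ = 2*sqrt(5)/5; then cos(x + φ) = sqrt(5)/5. Solve for x and keep the solutions lying in [0, 2π].
  ⇒ x = pi ≈ 3.1416, -atan(4/3) + 2*pi ≈ 5.3559

f''(x) = sin(x) - 2*cos(x)
Second-derivative test at each critical point:
  f''(3.1416) = 2 > 0 → local minimum
  f''(5.3559) = -2 < 0 → local maximum

Critical points: x = pi ≈ 3.1416 (local minimum); x = -atan(4/3) + 2*pi ≈ 5.3559 (local maximum)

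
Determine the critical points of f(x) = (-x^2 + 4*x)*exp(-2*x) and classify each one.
f'(x) = 2*(x^2 - 5*x + 2)*exp(-2*x)

Solve f'(x) = 0:
  f'(x) = (2*x^2 - 10*x + 4)·exp(-2*x) and exp(-2*x) > 0 for every x, so f'(x) = 0 ⇔ 2*x^2 - 10*x + 4 = 0.
  Factor: 2*x^2 - 10*x + 4 = 2*(x^2 - 5*x + 2); x^2 - 5*x + 2 = 0 has no rational roots; quadratic formula: x = (5 ± √17)/2.
  ⇒ x = 5/2 - sqrt(17)/2 ≈ 0.4384, sqrt(17)/2 + 5/2 ≈ 4.5616

f''(x) = 2*(-2*x^2 + 12*x - 9)*exp(-2*x)
Second-derivative test at each critical point:
  f''(0.4384) = -3.4310 < 0 → local maximum
  f''(4.5616) = 0.0009 > 0 → local minimum

Critical points: x = 5/2 - sqrt(17)/2 ≈ 0.4384 (local maximum); x = sqrt(17)/2 + 5/2 ≈ 4.5616 (local minimum)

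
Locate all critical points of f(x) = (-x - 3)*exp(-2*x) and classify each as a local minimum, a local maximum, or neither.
f'(x) = (2*x + 5)*exp(-2*x)

Solve f'(x) = 0:
  f'(x) = (2*x + 5)·exp(-2*x) and exp(-2*x) > 0 for every x, so f'(x) = 0 ⇔ 2*x + 5 = 0.
  2*x + 5 = 0.
  ⇒ x = -5/2

f''(x) = 4*(-x - 2)*exp(-2*x)
Second-derivative test at each critical point:
  f''(-5/2) = 296.8263 > 0 → local minimum

Critical points: x = -5/2 (local minimum)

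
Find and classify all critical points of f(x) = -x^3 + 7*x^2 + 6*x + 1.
f'(x) = -3*x^2 + 14*x + 6

Solve f'(x) = 0:
  3*x^2 - 14*x - 6 = 0 has no rational roots; quadratic formula: x = (14 ± √268)/6.
  ⇒ x = 7/3 - sqrt(67)/3 ≈ -0.3951, 7/3 + sqrt(67)/3 ≈ 5.0618

f''(x) = 14 - 6*x
Second-derivative test at each critical point:
  f''(-0.3951) = 16.3707 > 0 → local minimum
  f''(5.0618) = -16.3707 < 0 → local maximum

Critical points: x = 7/3 - sqrt(67)/3 ≈ -0.3951 (local minimum); x = 7/3 + sqrt(67)/3 ≈ 5.0618 (local maximum)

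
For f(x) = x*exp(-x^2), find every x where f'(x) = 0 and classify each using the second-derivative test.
f'(x) = (1 - 2*x^2)*exp(-x^2)

Solve f'(x) = 0:
  f'(x) = (1 - 2*x^2)·exp(-x^2) and exp(-x^2) > 0 for every x, so f'(x) = 0 ⇔ 1 - 2*x^2 = 0.
  2*x^2 - 1 = 0 has no rational roots; quadratic formula: x = (0 ± √8)/4.
  ⇒ x = -sqrt(2)/2 ≈ -0.7071, sqrt(2)/2 ≈ 0.7071

f''(x) = (4*x^3 - 6*x)*exp(-x^2)
Second-derivative test at each critical point:
  f''(-0.7071) = 1.7155 > 0 → local minimum
  f''(0.7071) = -1.7155 < 0 → local maximum

Critical points: x = -sqrt(2)/2 ≈ -0.7071 (local minimum); x = sqrt(2)/2 ≈ 0.7071 (local maximum)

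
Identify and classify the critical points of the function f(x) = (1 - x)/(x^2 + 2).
f'(x) = (-x^2 + 2*x*(x - 1) - 2)/(x^2 + 2)^2

Solve f'(x) = 0:
  f'(x) = (x^2 - 2*x - 2)/(x^2 + 2)^2; the denominator is positive wherever f is defined, so f'(x) = 0 ⇔ x^2 - 2*x - 2 = 0.
  x^2 - 2*x - 2 = 0 has no rational roots; quadratic formula: x = (2 ± √12)/2.
  ⇒ x = 1 - sqrt(3) ≈ -0.7321, 1 + sqrt(3) ≈ 2.7321

f''(x) = 2*(4*x^2*(1 - x) + (3*x - 1)*(x^2 + 2))/(x^2 + 2)^3
Second-derivative test at each critical point:
  f''(-0.7321) = -0.5387 < 0 → local maximum
  f''(2.7321) = 0.0387 > 0 → local minimum

Critical points: x = 1 - sqrt(3) ≈ -0.7321 (local maximum); x = 1 + sqrt(3) ≈ 2.7321 (local minimum)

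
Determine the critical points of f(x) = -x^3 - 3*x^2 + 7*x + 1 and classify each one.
f'(x) = -3*x^2 - 6*x + 7

Solve f'(x) = 0:
  3*x^2 + 6*x - 7 = 0 has no rational roots; quadratic formula: x = (-6 ± √120)/6.
  ⇒ x = -sqrt(30)/3 - 1 ≈ -2.8257, -1 + sqrt(30)/3 ≈ 0.8257

f''(x) = -6*x - 6
Second-derivative test at each critical point:
  f''(-2.8257) = 10.9545 > 0 → local minimum
  f''(0.8257) = -10.9545 < 0 → local maximum

Critical points: x = -sqrt(30)/3 - 1 ≈ -2.8257 (local minimum); x = -1 + sqrt(30)/3 ≈ 0.8257 (local maximum)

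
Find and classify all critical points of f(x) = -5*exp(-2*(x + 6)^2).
f'(x) = 20*(x + 6)*exp(-2*(x + 6)^2)

Solve f'(x) = 0:
  f'(x) = (20*x + 120)·exp(-2*(x + 6)^2) and exp(-2*(x + 6)^2) > 0 for every x, so f'(x) = 0 ⇔ 20*x + 120 = 0.
  Factor: 20*x + 120 = 20*(x + 6) = 0.
  ⇒ x = -6

f''(x) = 20*(1 - 4*(x + 6)^2)*exp(-2*(x + 6)^2)
Second-derivative test at each critical point:
  f''(-6) = 20 > 0 → local minimum

Critical points: x = -6 (local minimum)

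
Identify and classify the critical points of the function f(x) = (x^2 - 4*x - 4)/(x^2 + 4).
f'(x) = 4*(x^2 + 4*x - 4)/(x^4 + 8*x^2 + 16)

Solve f'(x) = 0:
  f'(x) = 4*(x^2 + 4*x - 4)/(x^2 + 4)^2; the denominator is positive wherever f is defined, so f'(x) = 0 ⇔ 4*x^2 + 16*x - 16 = 0.
  Factor: 4*x^2 + 16*x - 16 = 4*(x^2 + 4*x - 4); x^2 + 4*x - 4 = 0 has no rational roots; quadratic formula: x = (-4 ± √32)/2.
  ⇒ x = -2*sqrt(2) - 2 ≈ -4.8284, -2 + 2*sqrt(2) ≈ 0.8284

f''(x) = 8*(-x^3 - 6*x^2 + 12*x + 8)/(x^6 + 12*x^4 + 48*x^2 + 64)
Second-derivative test at each critical point:
  f''(-4.8284) = -0.0303 < 0 → local maximum
  f''(0.8284) = 1.0303 > 0 → local minimum

Critical points: x = -2*sqrt(2) - 2 ≈ -4.8284 (local maximum); x = -2 + 2*sqrt(2) ≈ 0.8284 (local minimum)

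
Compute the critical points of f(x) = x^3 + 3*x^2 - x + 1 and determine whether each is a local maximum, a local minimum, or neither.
f'(x) = 3*x^2 + 6*x - 1

Solve f'(x) = 0:
  3*x^2 + 6*x - 1 = 0 has no rational roots; quadratic formula: x = (-6 ± √48)/6.
  ⇒ x = -2*sqrt(3)/3 - 1 ≈ -2.1547, -1 + 2*sqrt(3)/3 ≈ 0.1547

f''(x) = 6*x + 6
Second-derivative test at each critical point:
  f''(-2.1547) = -6.9282 < 0 → local maximum
  f''(0.1547) = 6.9282 > 0 → local minimum

Critical points: x = -2*sqrt(3)/3 - 1 ≈ -2.1547 (local maximum); x = -1 + 2*sqrt(3)/3 ≈ 0.1547 (local minimum)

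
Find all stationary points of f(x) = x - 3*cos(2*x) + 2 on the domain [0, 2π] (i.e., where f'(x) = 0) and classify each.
f'(x) = 6*sin(2*x) + 1

Solve f'(x) = 0 on [0, 2π]:
  f'(x) = 0 ⇔ sin(2*x) = -1/6, i.e. 2*x = arcsin(-1/6) + 2nπ or 2*x = π − arcsin(-1/6) + 2nπ; keep the solutions lying in [0, 2π].
  ⇒ x = asin(1/6)/2 + pi/2 ≈ 1.6545, pi - asin(1/6)/2 ≈ 3.0579, asin(1/6)/2 + 3*pi/2 ≈ 4.7961, -asin(1/6)/2 + 2*pi ≈ 6.1995

f''(x) = 12*cos(2*x)
Second-derivative test at each critical point:
  f''(1.6545) = -11.8322 < 0 → local maximum
  f''(3.0579) = 11.8322 > 0 → local minimum
  f''(4.7961) = -11.8322 < 0 → local maximum
  f''(6.1995) = 11.8322 > 0 → local minimum

Critical points: x = asin(1/6)/2 + pi/2 ≈ 1.6545 (local maximum); x = pi - asin(1/6)/2 ≈ 3.0579 (local minimum); x = asin(1/6)/2 + 3*pi/2 ≈ 4.7961 (local maximum); x = -asin(1/6)/2 + 2*pi ≈ 6.1995 (local minimum)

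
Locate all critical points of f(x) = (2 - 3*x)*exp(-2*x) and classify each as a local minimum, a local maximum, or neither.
f'(x) = (6*x - 7)*exp(-2*x)

Solve f'(x) = 0:
  f'(x) = (6*x - 7)·exp(-2*x) and exp(-2*x) > 0 for every x, so f'(x) = 0 ⇔ 6*x - 7 = 0.
  6*x - 7 = 0.
  ⇒ x = 7/6

f''(x) = 4*(5 - 3*x)*exp(-2*x)
Second-derivative test at each critical point:
  f''(7/6) = 0.5818 > 0 → local minimum

Critical points: x = 7/6 (local minimum)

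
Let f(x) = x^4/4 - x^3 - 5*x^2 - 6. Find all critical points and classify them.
f'(x) = x*(x^2 - 3*x - 10)

Solve f'(x) = 0:
  Factor: x^3 - 3*x^2 - 10*x = x*(x - 5)*(x + 2) = 0.
  ⇒ x = -2, 0, 5

f''(x) = 3*x^2 - 6*x - 10
Second-derivative test at each critical point:
  f''(-2) = 14 > 0 → local minimum
  f''(0) = -10 < 0 → local maximum
  f''(5) = 35 > 0 → local minimum

Critical points: x = -2 (local minimum); x = 0 (local maximum); x = 5 (local minimum)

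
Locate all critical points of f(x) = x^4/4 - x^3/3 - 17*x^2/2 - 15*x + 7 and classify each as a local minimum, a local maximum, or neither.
f'(x) = x^3 - x^2 - 17*x - 15

Solve f'(x) = 0:
  Factor: x^3 - x^2 - 17*x - 15 = (x - 5)*(x + 1)*(x + 3) = 0.
  ⇒ x = -3, -1, 5

f''(x) = 3*x^2 - 2*x - 17
Second-derivative test at each critical point:
  f''(-3) = 16 > 0 → local minimum
  f''(-1) = -12 < 0 → local maximum
  f''(5) = 48 > 0 → local minimum

Critical points: x = -3 (local minimum); x = -1 (local maximum); x = 5 (local minimum)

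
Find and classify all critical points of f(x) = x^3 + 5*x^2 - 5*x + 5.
f'(x) = 3*x^2 + 10*x - 5

Solve f'(x) = 0:
  3*x^2 + 10*x - 5 = 0 has no rational roots; quadratic formula: x = (-10 ± √160)/6.
  ⇒ x = -2*sqrt(10)/3 - 5/3 ≈ -3.7749, -5/3 + 2*sqrt(10)/3 ≈ 0.4415

f''(x) = 6*x + 10
Second-derivative test at each critical point:
  f''(-3.7749) = -12.6491 < 0 → local maximum
  f''(0.4415) = 12.6491 > 0 → local minimum

Critical points: x = -2*sqrt(10)/3 - 5/3 ≈ -3.7749 (local maximum); x = -5/3 + 2*sqrt(10)/3 ≈ 0.4415 (local minimum)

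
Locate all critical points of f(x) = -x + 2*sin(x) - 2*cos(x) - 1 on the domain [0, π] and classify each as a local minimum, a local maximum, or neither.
f'(x) = 2*sqrt(2)*sin(x + pi/4) - 1

Solve f'(x) = 0 on [0, π]:
  f'(x) = 0 ⇔ 2*sin(x) + 2*cos(x) = 1. Write the left side as R·cos(x + φ) with R = √(2² + (-2)²) = 2*sqrt(2), cos φ = sqrt(2)/2, sin φ = -sqrt(2)/2; then cos(x + φ) = sqrt(2)/4. Solve for x and keep the solutions lying in [0, π].
  ⇒ x = atan((1 + sqrt(7))/(1 - sqrt(7))) + pi ≈ 1.9948

f''(x) = 2*sqrt(2)*cos(x + pi/4)
Second-derivative test at each critical point:
  f''(1.9948) = -2.6458 < 0 → local maximum

Critical points: x = atan((1 + sqrt(7))/(1 - sqrt(7))) + pi ≈ 1.9948 (local maximum)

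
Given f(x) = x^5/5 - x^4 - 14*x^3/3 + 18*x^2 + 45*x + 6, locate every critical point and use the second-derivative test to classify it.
f'(x) = x^4 - 4*x^3 - 14*x^2 + 36*x + 45

Solve f'(x) = 0:
  Factor: x^4 - 4*x^3 - 14*x^2 + 36*x + 45 = (x - 5)*(x - 3)*(x + 1)*(x + 3) = 0.
  ⇒ x = -3, -1, 3, 5

f''(x) = 4*x^3 - 12*x^2 - 28*x + 36
Second-derivative test at each critical point:
  f''(-3) = -96 < 0 → local maximum
  f''(-1) = 48 > 0 → local minimum
  f''(3) = -48 < 0 → local maximum
  f''(5) = 96 > 0 → local minimum

Critical points: x = -3 (local maximum); x = -1 (local minimum); x = 3 (local maximum); x = 5 (local minimum)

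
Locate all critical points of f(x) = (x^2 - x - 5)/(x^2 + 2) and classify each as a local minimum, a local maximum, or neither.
f'(x) = (x^2 + 14*x - 2)/(x^4 + 4*x^2 + 4)

Solve f'(x) = 0:
  f'(x) = (x^2 + 14*x - 2)/(x^2 + 2)^2; the denominator is positive wherever f is defined, so f'(x) = 0 ⇔ x^2 + 14*x - 2 = 0.
  x^2 + 14*x - 2 = 0 has no rational roots; quadratic formula: x = (-14 ± √204)/2.
  ⇒ x = -sqrt(51) - 7 ≈ -14.1414, -7 + sqrt(51) ≈ 0.1414

f''(x) = 2*(-x^3 - 21*x^2 + 6*x + 14)/(x^6 + 6*x^4 + 12*x^2 + 8)
Second-derivative test at each critical point:
  f''(-14.1414) = -3.501e-04 < 0 → local maximum
  f''(0.1414) = 3.5004 > 0 → local minimum

Critical points: x = -sqrt(51) - 7 ≈ -14.1414 (local maximum); x = -7 + sqrt(51) ≈ 0.1414 (local minimum)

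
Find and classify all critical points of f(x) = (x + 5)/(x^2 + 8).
f'(x) = (x^2 - 2*x*(x + 5) + 8)/(x^2 + 8)^2

Solve f'(x) = 0:
  f'(x) = -(x^2 + 10*x - 8)/(x^2 + 8)^2; the denominator is positive wherever f is defined, so f'(x) = 0 ⇔ -x^2 - 10*x + 8 = 0.
  x^2 + 10*x - 8 = 0 has no rational roots; quadratic formula: x = (-10 ± √132)/2.
  ⇒ x = -sqrt(33) - 5 ≈ -10.7446, -5 + sqrt(33) ≈ 0.7446

f''(x) = 2*(4*x^2*(x + 5) - (3*x + 5)*(x^2 + 8))/(x^2 + 8)^3
Second-derivative test at each critical point:
  f''(-10.7446) = 0.0008 > 0 → local minimum
  f''(0.7446) = -0.1570 < 0 → local maximum

Critical points: x = -sqrt(33) - 5 ≈ -10.7446 (local minimum); x = -5 + sqrt(33) ≈ 0.7446 (local maximum)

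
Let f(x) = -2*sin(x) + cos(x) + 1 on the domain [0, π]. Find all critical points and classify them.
f'(x) = -sin(x) - 2*cos(x)

Solve f'(x) = 0 on [0, π]:
  f'(x) = 0 ⇔ -2*cos(x) = sin(x) ⇔ tan(x) = -2, i.e. x = arctan(-2) + nπ; keep the solutions lying in [0, π].
  ⇒ x = pi - atan(2) ≈ 2.0344

f''(x) = 2*sin(x) - cos(x)
Second-derivative test at each critical point:
  f''(2.0344) = 2.2361 > 0 → local minimum

Critical points: x = pi - atan(2) ≈ 2.0344 (local minimum)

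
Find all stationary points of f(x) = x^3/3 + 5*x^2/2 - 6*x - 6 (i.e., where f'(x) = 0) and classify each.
f'(x) = x^2 + 5*x - 6

Solve f'(x) = 0:
  Factor: x^2 + 5*x - 6 = (x - 1)*(x + 6) = 0.
  ⇒ x = -6, 1

f''(x) = 2*x + 5
Second-derivative test at each critical point:
  f''(-6) = -7 < 0 → local maximum
  f''(1) = 7 > 0 → local minimum

Critical points: x = -6 (local maximum); x = 1 (local minimum)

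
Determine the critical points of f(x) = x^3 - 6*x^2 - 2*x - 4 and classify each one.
f'(x) = 3*x^2 - 12*x - 2

Solve f'(x) = 0:
  3*x^2 - 12*x - 2 = 0 has no rational roots; quadratic formula: x = (12 ± √168)/6.
  ⇒ x = 2 - sqrt(42)/3 ≈ -0.1602, 2 + sqrt(42)/3 ≈ 4.1602

f''(x) = 6*x - 12
Second-derivative test at each critical point:
  f''(-0.1602) = -12.9615 < 0 → local maximum
  f''(4.1602) = 12.9615 > 0 → local minimum

Critical points: x = 2 - sqrt(42)/3 ≈ -0.1602 (local maximum); x = 2 + sqrt(42)/3 ≈ 4.1602 (local minimum)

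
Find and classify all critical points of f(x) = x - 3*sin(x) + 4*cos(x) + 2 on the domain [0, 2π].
f'(x) = -4*sin(x) - 3*cos(x) + 1

Solve f'(x) = 0 on [0, 2π]:
  f'(x) = 0 ⇔ -4*sin(x) - 3*cos(x) = -1. Write the left side as R·cos(x + φ) with R = √((-3)² + 4²) = 5, cos φ = -3/5, sin φ = 4/5; then cos(x + φ) = -1/5. Solve for x and keep the solutions lying in [0, 2π].
  ⇒ x = atan((4 + 6*sqrt(6))/(3 - 8*sqrt(6))) + pi ≈ 2.2967, atan((4 - 6*sqrt(6))/(3 + 8*sqrt(6))) + 2*pi ≈ 5.8410

f''(x) = 3*sin(x) - 4*cos(x)
Second-derivative test at each critical point:
  f''(2.2967) = 4.8990 > 0 → local minimum
  f''(5.8410) = -4.8990 < 0 → local maximum

Critical points: x = atan((4 + 6*sqrt(6))/(3 - 8*sqrt(6))) + pi ≈ 2.2967 (local minimum); x = atan((4 - 6*sqrt(6))/(3 + 8*sqrt(6))) + 2*pi ≈ 5.8410 (local maximum)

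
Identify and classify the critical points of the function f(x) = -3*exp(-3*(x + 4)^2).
f'(x) = 18*(x + 4)*exp(-3*(x + 4)^2)

Solve f'(x) = 0:
  f'(x) = (18*x + 72)·exp(-3*(x + 4)^2) and exp(-3*(x + 4)^2) > 0 for every x, so f'(x) = 0 ⇔ 18*x + 72 = 0.
  Factor: 18*x + 72 = 18*(x + 4) = 0.
  ⇒ x = -4

f''(x) = 18*(1 - 6*(x + 4)^2)*exp(-3*(x + 4)^2)
Second-derivative test at each critical point:
  f''(-4) = 18 > 0 → local minimum

Critical points: x = -4 (local minimum)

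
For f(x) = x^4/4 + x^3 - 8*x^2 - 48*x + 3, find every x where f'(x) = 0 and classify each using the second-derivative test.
f'(x) = x^3 + 3*x^2 - 16*x - 48

Solve f'(x) = 0:
  Factor: x^3 + 3*x^2 - 16*x - 48 = (x - 4)*(x + 3)*(x + 4) = 0.
  ⇒ x = -4, -3, 4

f''(x) = 3*x^2 + 6*x - 16
Second-derivative test at each critical point:
  f''(-4) = 8 > 0 → local minimum
  f''(-3) = -7 < 0 → local maximum
  f''(4) = 56 > 0 → local minimum

Critical points: x = -4 (local minimum); x = -3 (local maximum); x = 4 (local minimum)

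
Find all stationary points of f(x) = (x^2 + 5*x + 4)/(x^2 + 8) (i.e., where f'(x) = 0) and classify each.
f'(x) = (-5*x^2 + 8*x + 40)/(x^4 + 16*x^2 + 64)

Solve f'(x) = 0:
  f'(x) = -(5*x^2 - 8*x - 40)/(x^2 + 8)^2; the denominator is positive wherever f is defined, so f'(x) = 0 ⇔ -5*x^2 + 8*x + 40 = 0.
  5*x^2 - 8*x - 40 = 0 has no rational roots; quadratic formula: x = (8 ± √864)/10.
  ⇒ x = 4/5 - 6*sqrt(6)/5 ≈ -2.1394, 4/5 + 6*sqrt(6)/5 ≈ 3.7394

f''(x) = 2*(5*x^3 - 12*x^2 - 120*x + 32)/(x^6 + 24*x^4 + 192*x^2 + 512)
Second-derivative test at each critical point:
  f''(-2.1394) = 0.1858 > 0 → local minimum
  f''(3.7394) = -0.0608 < 0 → local maximum

Critical points: x = 4/5 - 6*sqrt(6)/5 ≈ -2.1394 (local minimum); x = 4/5 + 6*sqrt(6)/5 ≈ 3.7394 (local maximum)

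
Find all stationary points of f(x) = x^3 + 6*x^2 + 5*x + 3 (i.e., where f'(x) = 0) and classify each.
f'(x) = 3*x^2 + 12*x + 5

Solve f'(x) = 0:
  3*x^2 + 12*x + 5 = 0 has no rational roots; quadratic formula: x = (-12 ± √84)/6.
  ⇒ x = -2 - sqrt(21)/3 ≈ -3.5275, -2 + sqrt(21)/3 ≈ -0.4725

f''(x) = 6*x + 12
Second-derivative test at each critical point:
  f''(-3.5275) = -9.1652 < 0 → local maximum
  f''(-0.4725) = 9.1652 > 0 → local minimum

Critical points: x = -2 - sqrt(21)/3 ≈ -3.5275 (local maximum); x = -2 + sqrt(21)/3 ≈ -0.4725 (local minimum)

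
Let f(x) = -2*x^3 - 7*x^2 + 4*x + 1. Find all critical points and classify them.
f'(x) = -6*x^2 - 14*x + 4

Solve f'(x) = 0:
  Factor: -6*x^2 - 14*x + 4 = -2*(3*x^2 + 7*x - 2); 3*x^2 + 7*x - 2 = 0 has no rational roots; quadratic formula: x = (-7 ± √73)/6.
  ⇒ x = -sqrt(73)/6 - 7/6 ≈ -2.5907, -7/6 + sqrt(73)/6 ≈ 0.2573

f''(x) = -12*x - 14
Second-derivative test at each critical point:
  f''(-2.5907) = 17.0880 > 0 → local minimum
  f''(0.2573) = -17.0880 < 0 → local maximum

Critical points: x = -sqrt(73)/6 - 7/6 ≈ -2.5907 (local minimum); x = -7/6 + sqrt(73)/6 ≈ 0.2573 (local maximum)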